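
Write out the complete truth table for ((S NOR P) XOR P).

P | S | Output
--------------
0 | 0 | 1
0 | 1 | 0
1 | 0 | 1
1 | 1 | 1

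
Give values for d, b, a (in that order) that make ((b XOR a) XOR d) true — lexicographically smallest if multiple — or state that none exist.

d=0, b=0, a=1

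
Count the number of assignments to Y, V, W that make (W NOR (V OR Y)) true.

Satisfying assignments: (0,0,0)
Count: 1 out of 8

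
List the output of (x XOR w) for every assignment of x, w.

x | w | Output
--------------
0 | 0 | 0
0 | 1 | 1
1 | 0 | 1
1 | 1 | 0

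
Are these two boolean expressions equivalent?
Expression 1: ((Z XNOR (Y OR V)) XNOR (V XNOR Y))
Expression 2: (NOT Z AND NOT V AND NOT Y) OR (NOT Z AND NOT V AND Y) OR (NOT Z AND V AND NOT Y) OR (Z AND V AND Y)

Yes, they are equivalent — the two output columns agree on all 8 assignments:
Z | V | Y | Expression 1 | Expression 2
---------------------------------------
0 | 0 | 0 | 1 | 1
0 | 0 | 1 | 1 | 1
0 | 1 | 0 | 1 | 1
0 | 1 | 1 | 0 | 0
1 | 0 | 0 | 0 | 0
1 | 0 | 1 | 0 | 0
1 | 1 | 0 | 0 | 0
1 | 1 | 1 | 1 | 1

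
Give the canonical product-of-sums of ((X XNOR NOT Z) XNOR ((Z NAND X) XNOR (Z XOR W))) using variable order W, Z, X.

ΠM(1, 4, 6, 7) = (W OR Z OR NOT X) AND (NOT W OR Z OR X) AND (NOT W OR NOT Z OR X) AND (NOT W OR NOT Z OR NOT X)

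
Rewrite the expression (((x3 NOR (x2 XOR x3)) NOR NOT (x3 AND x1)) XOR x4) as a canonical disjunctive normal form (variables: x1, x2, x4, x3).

(NOT x1 AND NOT x2 AND x4 AND NOT x3) OR (NOT x1 AND NOT x2 AND x4 AND x3) OR (NOT x1 AND x2 AND x4 AND NOT x3) OR (NOT x1 AND x2 AND x4 AND x3) OR (x1 AND NOT x2 AND NOT x4 AND x3) OR (x1 AND NOT x2 AND x4 AND NOT x3) OR (x1 AND x2 AND NOT x4 AND x3) OR (x1 AND x2 AND x4 AND NOT x3)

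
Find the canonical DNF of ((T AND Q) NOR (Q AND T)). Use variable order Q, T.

(NOT Q AND NOT T) OR (NOT Q AND T) OR (Q AND NOT T)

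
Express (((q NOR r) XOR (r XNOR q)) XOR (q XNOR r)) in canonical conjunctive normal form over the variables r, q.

(r OR NOT q) AND (NOT r OR q) AND (NOT r OR NOT q)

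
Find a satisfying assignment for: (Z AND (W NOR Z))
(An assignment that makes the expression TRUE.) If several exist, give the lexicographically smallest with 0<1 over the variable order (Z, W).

UNSATISFIABLE - no assignment makes this expression true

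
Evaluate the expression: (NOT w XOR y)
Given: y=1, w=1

Substituting: (NOT 1 XOR 1)
= 1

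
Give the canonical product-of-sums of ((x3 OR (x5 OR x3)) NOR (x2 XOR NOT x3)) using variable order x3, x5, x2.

ΠM(0, 2, 3, 4, 5, 6, 7) = (x3 OR x5 OR x2) AND (x3 OR NOT x5 OR x2) AND (x3 OR NOT x5 OR NOT x2) AND (NOT x3 OR x5 OR x2) AND (NOT x3 OR x5 OR NOT x2) AND (NOT x3 OR NOT x5 OR x2) AND (NOT x3 OR NOT x5 OR NOT x2)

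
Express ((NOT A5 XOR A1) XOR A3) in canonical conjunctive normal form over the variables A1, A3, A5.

(A1 OR A3 OR NOT A5) AND (A1 OR NOT A3 OR A5) AND (NOT A1 OR A3 OR A5) AND (NOT A1 OR NOT A3 OR NOT A5)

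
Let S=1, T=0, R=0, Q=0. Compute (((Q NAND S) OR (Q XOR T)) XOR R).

Substituting: (((0 NAND 1) OR (0 XOR 0)) XOR 0)
= 1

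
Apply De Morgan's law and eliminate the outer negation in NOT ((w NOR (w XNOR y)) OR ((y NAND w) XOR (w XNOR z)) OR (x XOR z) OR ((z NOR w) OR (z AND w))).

NOT (w NOR (w XNOR y)) AND NOT ((y NAND w) XOR (w XNOR z)) AND NOT (x XOR z) AND NOT ((z NOR w) OR (z AND w))
De Morgan's: NOT(OR of terms) = AND of negations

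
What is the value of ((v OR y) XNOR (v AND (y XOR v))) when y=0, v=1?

Substituting: ((1 OR 0) XNOR (1 AND (0 XOR 1)))
= 1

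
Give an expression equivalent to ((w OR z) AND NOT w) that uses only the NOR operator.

((((w NOR z) NOR (w NOR z)) NOR ((w NOR z) NOR (w NOR z))) NOR ((w NOR w) NOR (w NOR w)))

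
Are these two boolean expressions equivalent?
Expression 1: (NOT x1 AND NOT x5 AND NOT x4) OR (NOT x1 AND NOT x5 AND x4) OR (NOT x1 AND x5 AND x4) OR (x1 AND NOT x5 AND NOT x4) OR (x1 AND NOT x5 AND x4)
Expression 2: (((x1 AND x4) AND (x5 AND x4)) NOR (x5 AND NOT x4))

Yes, they are equivalent — the two output columns agree on all 8 assignments:
x1 | x5 | x4 | Expression 1 | Expression 2
------------------------------------------
0 | 0 | 0 | 1 | 1
0 | 0 | 1 | 1 | 1
0 | 1 | 0 | 0 | 0
0 | 1 | 1 | 1 | 1
1 | 0 | 0 | 1 | 1
1 | 0 | 1 | 1 | 1
1 | 1 | 0 | 0 | 0
1 | 1 | 1 | 0 | 0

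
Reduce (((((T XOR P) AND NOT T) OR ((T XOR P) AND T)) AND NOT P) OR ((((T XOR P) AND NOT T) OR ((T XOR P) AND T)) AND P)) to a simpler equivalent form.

By distribution ((E AND v) OR (E AND NOT v) = E) then distribution ((E AND v) OR (E AND NOT v) = E):
= (T XOR P)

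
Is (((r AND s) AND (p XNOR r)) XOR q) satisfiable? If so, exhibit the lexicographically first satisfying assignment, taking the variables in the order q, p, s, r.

q=0, p=1, s=1, r=1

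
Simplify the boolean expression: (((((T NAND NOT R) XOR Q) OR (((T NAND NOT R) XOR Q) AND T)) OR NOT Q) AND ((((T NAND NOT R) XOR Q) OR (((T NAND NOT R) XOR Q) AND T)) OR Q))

By distribution ((E OR v) AND (E OR NOT v) = E) then absorption (E OR (E AND v) = E):
= ((T NAND NOT R) XOR Q)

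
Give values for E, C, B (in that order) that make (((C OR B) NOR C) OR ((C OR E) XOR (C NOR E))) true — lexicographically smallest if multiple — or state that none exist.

E=0, C=0, B=0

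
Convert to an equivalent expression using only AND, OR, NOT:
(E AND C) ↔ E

((E AND C) AND E) OR (NOT (E AND C) AND NOT E)
(Biconditional = both true or both false)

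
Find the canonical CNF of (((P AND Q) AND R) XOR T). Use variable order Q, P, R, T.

(Q OR P OR R OR T) AND (Q OR P OR NOT R OR T) AND (Q OR NOT P OR R OR T) AND (Q OR NOT P OR NOT R OR T) AND (NOT Q OR P OR R OR T) AND (NOT Q OR P OR NOT R OR T) AND (NOT Q OR NOT P OR R OR T) AND (NOT Q OR NOT P OR NOT R OR NOT T)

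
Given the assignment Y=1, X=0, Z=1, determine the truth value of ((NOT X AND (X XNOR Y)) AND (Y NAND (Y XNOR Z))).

Substituting: ((NOT 0 AND (0 XNOR 1)) AND (1 NAND (1 XNOR 1)))
= 0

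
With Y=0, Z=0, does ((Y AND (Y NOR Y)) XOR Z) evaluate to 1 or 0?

Substituting: ((0 AND (0 NOR 0)) XOR 0)
= 0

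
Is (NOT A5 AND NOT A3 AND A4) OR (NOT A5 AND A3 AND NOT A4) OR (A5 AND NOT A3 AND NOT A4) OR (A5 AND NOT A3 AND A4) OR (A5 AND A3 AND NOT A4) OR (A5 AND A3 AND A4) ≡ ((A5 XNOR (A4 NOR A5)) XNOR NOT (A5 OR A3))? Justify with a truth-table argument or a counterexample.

Yes, they are equivalent — the two output columns agree on all 8 assignments:
A5 | A3 | A4 | Expression 1 | Expression 2
------------------------------------------
0 | 0 | 0 | 0 | 0
0 | 0 | 1 | 1 | 1
0 | 1 | 0 | 1 | 1
0 | 1 | 1 | 0 | 0
1 | 0 | 0 | 1 | 1
1 | 0 | 1 | 1 | 1
1 | 1 | 0 | 1 | 1
1 | 1 | 1 | 1 | 1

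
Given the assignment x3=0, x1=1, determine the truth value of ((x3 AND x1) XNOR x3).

Substituting: ((0 AND 1) XNOR 0)
= 1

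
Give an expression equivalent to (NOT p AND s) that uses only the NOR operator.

(((p NOR p) NOR (p NOR p)) NOR (s NOR s))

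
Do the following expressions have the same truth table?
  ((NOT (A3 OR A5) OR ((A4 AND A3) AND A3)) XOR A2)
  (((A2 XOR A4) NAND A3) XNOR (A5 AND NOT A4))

No. Counterexample: with A4=0, A3=0, A2=0, A5=0, Expression 1 = 1 but Expression 2 = 0.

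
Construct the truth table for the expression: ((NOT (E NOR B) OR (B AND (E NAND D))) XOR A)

E | D | A | B | Output
----------------------
0 | 0 | 0 | 0 | 0
0 | 0 | 0 | 1 | 1
0 | 0 | 1 | 0 | 1
0 | 0 | 1 | 1 | 0
0 | 1 | 0 | 0 | 0
0 | 1 | 0 | 1 | 1
0 | 1 | 1 | 0 | 1
0 | 1 | 1 | 1 | 0
1 | 0 | 0 | 0 | 1
1 | 0 | 0 | 1 | 1
1 | 0 | 1 | 0 | 0
1 | 0 | 1 | 1 | 0
1 | 1 | 0 | 0 | 1
1 | 1 | 0 | 1 | 1
1 | 1 | 1 | 0 | 0
1 | 1 | 1 | 1 | 0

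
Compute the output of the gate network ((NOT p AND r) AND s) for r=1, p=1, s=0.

Substituting: ((NOT 1 AND 1) AND 0)
= 0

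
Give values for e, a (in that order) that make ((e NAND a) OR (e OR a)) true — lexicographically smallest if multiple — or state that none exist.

e=0, a=0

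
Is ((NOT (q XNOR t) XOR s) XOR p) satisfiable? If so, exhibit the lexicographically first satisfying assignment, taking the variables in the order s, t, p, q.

s=0, t=0, p=0, q=1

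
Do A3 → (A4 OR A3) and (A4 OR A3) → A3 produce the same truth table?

No, Converse is not equivalent to original (counterexample: A3=0, A4=1)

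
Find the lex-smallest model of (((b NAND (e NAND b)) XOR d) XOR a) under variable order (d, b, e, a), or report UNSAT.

d=0, b=0, e=0, a=0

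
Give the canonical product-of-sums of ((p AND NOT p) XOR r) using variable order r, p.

ΠM(0, 1) = (r OR p) AND (r OR NOT p)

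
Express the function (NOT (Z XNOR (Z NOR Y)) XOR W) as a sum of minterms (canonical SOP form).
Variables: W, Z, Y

Σm(0, 2, 3, 5) = (NOT W AND NOT Z AND NOT Y) OR (NOT W AND Z AND NOT Y) OR (NOT W AND Z AND Y) OR (W AND NOT Z AND Y)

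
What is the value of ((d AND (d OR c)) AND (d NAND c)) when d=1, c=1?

Substituting: ((1 AND (1 OR 1)) AND (1 NAND 1))
= 0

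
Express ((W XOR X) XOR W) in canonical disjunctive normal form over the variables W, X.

(NOT W AND X) OR (W AND X)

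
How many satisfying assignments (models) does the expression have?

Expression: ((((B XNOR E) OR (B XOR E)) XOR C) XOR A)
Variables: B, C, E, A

Satisfying assignments: (0,0,0,0), (0,0,1,0), (0,1,0,1), (0,1,1,1), (1,0,0,0), (1,0,1,0), (1,1,0,1), (1,1,1,1)
Count: 8 out of 16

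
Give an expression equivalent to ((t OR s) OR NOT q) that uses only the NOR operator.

((((t NOR s) NOR (t NOR s)) NOR (q NOR q)) NOR (((t NOR s) NOR (t NOR s)) NOR (q NOR q)))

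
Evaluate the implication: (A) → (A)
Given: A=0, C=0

Antecedent (A) = 0; consequent (A) = 0.
0 → 0 = 1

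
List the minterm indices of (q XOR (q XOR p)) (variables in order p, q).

Σm(2, 3) = (p AND NOT q) OR (p AND q)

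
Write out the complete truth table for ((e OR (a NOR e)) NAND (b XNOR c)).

b | c | a | e | Output
----------------------
0 | 0 | 0 | 0 | 0
0 | 0 | 0 | 1 | 0
0 | 0 | 1 | 0 | 1
0 | 0 | 1 | 1 | 0
0 | 1 | 0 | 0 | 1
0 | 1 | 0 | 1 | 1
0 | 1 | 1 | 0 | 1
0 | 1 | 1 | 1 | 1
1 | 0 | 0 | 0 | 1
1 | 0 | 0 | 1 | 1
1 | 0 | 1 | 0 | 1
1 | 0 | 1 | 1 | 1
1 | 1 | 0 | 0 | 0
1 | 1 | 0 | 1 | 0
1 | 1 | 1 | 0 | 1
1 | 1 | 1 | 1 | 0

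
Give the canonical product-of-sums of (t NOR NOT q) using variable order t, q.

ΠM(0, 2, 3) = (t OR q) AND (NOT t OR q) AND (NOT t OR NOT q)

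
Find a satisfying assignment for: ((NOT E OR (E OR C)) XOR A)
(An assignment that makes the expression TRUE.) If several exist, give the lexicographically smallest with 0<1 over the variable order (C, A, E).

C=0, A=0, E=0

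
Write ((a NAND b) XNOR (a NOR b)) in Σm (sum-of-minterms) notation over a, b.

Σm(0, 3) = (NOT a AND NOT b) OR (a AND b)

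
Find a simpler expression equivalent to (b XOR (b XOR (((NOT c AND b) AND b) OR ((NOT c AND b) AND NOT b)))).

By XOR self-cancellation ((E XOR v) XOR v = E) then distribution ((E AND v) OR (E AND NOT v) = E):
= (NOT c AND b)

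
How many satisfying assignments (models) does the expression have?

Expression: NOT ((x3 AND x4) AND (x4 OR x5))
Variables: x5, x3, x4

Satisfying assignments: (0,0,0), (0,0,1), (0,1,0), (1,0,0), (1,0,1), (1,1,0)
Count: 6 out of 8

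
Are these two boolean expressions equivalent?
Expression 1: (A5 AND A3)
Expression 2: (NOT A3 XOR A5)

No. Counterexample: with A5=0, A3=0, Expression 1 = 0 but Expression 2 = 1.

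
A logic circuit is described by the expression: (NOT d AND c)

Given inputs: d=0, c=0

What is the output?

Substituting: (NOT 0 AND 0)
= 0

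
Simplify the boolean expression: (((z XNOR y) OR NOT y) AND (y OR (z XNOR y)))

By distribution ((E OR v) AND (E OR NOT v) = E):
= (z XNOR y)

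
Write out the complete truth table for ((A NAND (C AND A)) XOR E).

C | A | E | Output
------------------
0 | 0 | 0 | 1
0 | 0 | 1 | 0
0 | 1 | 0 | 1
0 | 1 | 1 | 0
1 | 0 | 0 | 1
1 | 0 | 1 | 0
1 | 1 | 0 | 0
1 | 1 | 1 | 1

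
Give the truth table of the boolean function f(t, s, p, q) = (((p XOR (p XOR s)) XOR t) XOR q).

t | s | p | q | Output
----------------------
0 | 0 | 0 | 0 | 0
0 | 0 | 0 | 1 | 1
0 | 0 | 1 | 0 | 0
0 | 0 | 1 | 1 | 1
0 | 1 | 0 | 0 | 1
0 | 1 | 0 | 1 | 0
0 | 1 | 1 | 0 | 1
0 | 1 | 1 | 1 | 0
1 | 0 | 0 | 0 | 1
1 | 0 | 0 | 1 | 0
1 | 0 | 1 | 0 | 1
1 | 0 | 1 | 1 | 0
1 | 1 | 0 | 0 | 0
1 | 1 | 0 | 1 | 1
1 | 1 | 1 | 0 | 0
1 | 1 | 1 | 1 | 1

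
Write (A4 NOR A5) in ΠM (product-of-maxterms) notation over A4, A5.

ΠM(1, 2, 3) = (A4 OR NOT A5) AND (NOT A4 OR A5) AND (NOT A4 OR NOT A5)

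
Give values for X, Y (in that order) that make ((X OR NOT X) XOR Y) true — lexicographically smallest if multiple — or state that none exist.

X=0, Y=0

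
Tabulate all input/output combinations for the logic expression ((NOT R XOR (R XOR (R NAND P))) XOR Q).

P | Q | R | Output
------------------
0 | 0 | 0 | 0
0 | 0 | 1 | 0
0 | 1 | 0 | 1
0 | 1 | 1 | 1
1 | 0 | 0 | 0
1 | 0 | 1 | 1
1 | 1 | 0 | 1
1 | 1 | 1 | 0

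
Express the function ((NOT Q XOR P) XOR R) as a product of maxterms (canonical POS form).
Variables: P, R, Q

ΠM(1, 2, 4, 7) = (P OR R OR NOT Q) AND (P OR NOT R OR Q) AND (NOT P OR R OR Q) AND (NOT P OR NOT R OR NOT Q)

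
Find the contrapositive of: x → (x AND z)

Contrapositive: NOT (x AND z) → NOT x
Note: A statement and its contrapositive are logically equivalent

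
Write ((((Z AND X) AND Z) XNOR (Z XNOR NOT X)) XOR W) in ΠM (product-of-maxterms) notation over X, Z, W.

ΠM(1, 2, 4, 6) = (X OR Z OR NOT W) AND (X OR NOT Z OR W) AND (NOT X OR Z OR W) AND (NOT X OR NOT Z OR W)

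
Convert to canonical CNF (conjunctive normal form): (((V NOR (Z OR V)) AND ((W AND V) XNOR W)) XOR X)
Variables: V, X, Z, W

(V OR X OR Z OR NOT W) AND (V OR X OR NOT Z OR W) AND (V OR X OR NOT Z OR NOT W) AND (V OR NOT X OR Z OR W) AND (NOT V OR X OR Z OR W) AND (NOT V OR X OR Z OR NOT W) AND (NOT V OR X OR NOT Z OR W) AND (NOT V OR X OR NOT Z OR NOT W)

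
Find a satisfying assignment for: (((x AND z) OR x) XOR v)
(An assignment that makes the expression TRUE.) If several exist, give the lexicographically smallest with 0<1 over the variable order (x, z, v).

x=0, z=0, v=1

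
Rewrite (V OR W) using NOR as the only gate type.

((V NOR W) NOR (V NOR W))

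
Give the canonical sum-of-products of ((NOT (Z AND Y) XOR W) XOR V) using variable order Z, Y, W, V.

Σm(0, 3, 4, 7, 8, 11, 13, 14) = (NOT Z AND NOT Y AND NOT W AND NOT V) OR (NOT Z AND NOT Y AND W AND V) OR (NOT Z AND Y AND NOT W AND NOT V) OR (NOT Z AND Y AND W AND V) OR (Z AND NOT Y AND NOT W AND NOT V) OR (Z AND NOT Y AND W AND V) OR (Z AND Y AND NOT W AND V) OR (Z AND Y AND W AND NOT V)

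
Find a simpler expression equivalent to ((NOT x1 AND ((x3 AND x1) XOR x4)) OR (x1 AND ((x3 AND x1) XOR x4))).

By distribution ((E AND v) OR (E AND NOT v) = E):
= ((x3 AND x1) XOR x4)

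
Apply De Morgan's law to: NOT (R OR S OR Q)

NOT R AND NOT S AND NOT Q
De Morgan's: NOT(OR of terms) = AND of negations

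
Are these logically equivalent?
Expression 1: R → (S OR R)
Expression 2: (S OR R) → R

No, Converse is not equivalent to original (counterexample: S=1, R=0)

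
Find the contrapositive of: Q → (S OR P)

Contrapositive: NOT (S OR P) → NOT Q
Note: A statement and its contrapositive are logically equivalent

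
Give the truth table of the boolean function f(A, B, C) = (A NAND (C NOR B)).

A | B | C | Output
------------------
0 | 0 | 0 | 1
0 | 0 | 1 | 1
0 | 1 | 0 | 1
0 | 1 | 1 | 1
1 | 0 | 0 | 0
1 | 0 | 1 | 1
1 | 1 | 0 | 1
1 | 1 | 1 | 1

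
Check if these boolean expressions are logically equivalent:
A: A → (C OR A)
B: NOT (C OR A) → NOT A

Yes, Contrapositive is always equivalent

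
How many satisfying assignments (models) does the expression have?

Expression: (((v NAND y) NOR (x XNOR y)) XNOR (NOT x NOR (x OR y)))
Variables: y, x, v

Satisfying assignments: (0,0,0), (0,0,1), (0,1,0), (0,1,1), (1,0,0), (1,1,0), (1,1,1)
Count: 7 out of 8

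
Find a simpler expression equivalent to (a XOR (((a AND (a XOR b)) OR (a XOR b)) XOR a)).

By XOR self-cancellation ((E XOR v) XOR v = E) then absorption (E OR (E AND v) = E):
= (a XOR b)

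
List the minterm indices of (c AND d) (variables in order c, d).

Σm(3) = (c AND d)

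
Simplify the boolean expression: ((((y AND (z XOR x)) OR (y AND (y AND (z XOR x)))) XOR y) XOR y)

By XOR self-cancellation ((E XOR v) XOR v = E) then absorption (E OR (E AND v) = E):
= (y AND (z XOR x))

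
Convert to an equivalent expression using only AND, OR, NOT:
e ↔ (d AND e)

(e AND (d AND e)) OR (NOT e AND NOT (d AND e))
(Biconditional = both true or both false)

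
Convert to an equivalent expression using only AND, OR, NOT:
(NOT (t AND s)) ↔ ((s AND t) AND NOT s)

((NOT (t AND s)) AND ((s AND t) AND NOT s)) OR ((t AND s) AND NOT ((s AND t) AND NOT s))
(Biconditional = both true or both false)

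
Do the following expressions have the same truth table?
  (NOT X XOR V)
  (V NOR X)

No. Counterexample: with V=1, X=1, Expression 1 = 1 but Expression 2 = 0.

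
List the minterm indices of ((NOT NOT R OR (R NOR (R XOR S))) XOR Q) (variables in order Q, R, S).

Σm(0, 2, 3, 5) = (NOT Q AND NOT R AND NOT S) OR (NOT Q AND R AND NOT S) OR (NOT Q AND R AND S) OR (Q AND NOT R AND S)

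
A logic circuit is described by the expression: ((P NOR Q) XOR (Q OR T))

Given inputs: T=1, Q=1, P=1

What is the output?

Substituting: ((1 NOR 1) XOR (1 OR 1))
= 1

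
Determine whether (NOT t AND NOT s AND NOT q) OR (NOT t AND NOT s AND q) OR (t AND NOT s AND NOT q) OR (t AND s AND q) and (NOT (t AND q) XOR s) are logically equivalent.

Yes, they are equivalent — the two output columns agree on all 8 assignments:
t | s | q | Expression 1 | Expression 2
---------------------------------------
0 | 0 | 0 | 1 | 1
0 | 0 | 1 | 1 | 1
0 | 1 | 0 | 0 | 0
0 | 1 | 1 | 0 | 0
1 | 0 | 0 | 1 | 1
1 | 0 | 1 | 0 | 0
1 | 1 | 0 | 0 | 0
1 | 1 | 1 | 1 | 1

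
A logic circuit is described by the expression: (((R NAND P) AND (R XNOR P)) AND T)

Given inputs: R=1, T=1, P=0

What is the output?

Substituting: (((1 NAND 0) AND (1 XNOR 0)) AND 1)
= 0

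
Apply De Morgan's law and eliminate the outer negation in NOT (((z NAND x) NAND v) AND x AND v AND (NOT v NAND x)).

NOT ((z NAND x) NAND v) OR NOT x OR NOT v OR NOT (NOT v NAND x)
De Morgan's: NOT(AND of terms) = OR of negations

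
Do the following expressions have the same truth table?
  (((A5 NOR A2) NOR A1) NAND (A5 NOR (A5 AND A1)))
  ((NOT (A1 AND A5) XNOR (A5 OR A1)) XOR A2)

No. Counterexample: with A2=0, A1=0, A5=0, Expression 1 = 1 but Expression 2 = 0.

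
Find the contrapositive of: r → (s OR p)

Contrapositive: NOT (s OR p) → NOT r
Note: A statement and its contrapositive are logically equivalent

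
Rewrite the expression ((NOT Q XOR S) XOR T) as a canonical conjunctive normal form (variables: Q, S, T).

(Q OR S OR NOT T) AND (Q OR NOT S OR T) AND (NOT Q OR S OR T) AND (NOT Q OR NOT S OR NOT T)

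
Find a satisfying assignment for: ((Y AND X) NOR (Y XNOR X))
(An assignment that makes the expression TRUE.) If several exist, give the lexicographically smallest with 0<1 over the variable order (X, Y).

X=0, Y=1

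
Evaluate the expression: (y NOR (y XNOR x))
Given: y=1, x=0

Substituting: (1 NOR (1 XNOR 0))
= 0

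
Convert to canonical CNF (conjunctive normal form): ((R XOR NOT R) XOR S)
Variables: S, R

(NOT S OR R) AND (NOT S OR NOT R)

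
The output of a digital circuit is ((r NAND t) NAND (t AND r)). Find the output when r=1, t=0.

Substituting: ((1 NAND 0) NAND (0 AND 1))
= 1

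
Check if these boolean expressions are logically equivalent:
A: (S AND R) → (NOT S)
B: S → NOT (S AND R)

Yes, Contrapositive is always equivalent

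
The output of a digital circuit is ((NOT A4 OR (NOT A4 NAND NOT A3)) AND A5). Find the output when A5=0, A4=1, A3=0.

Substituting: ((NOT 1 OR (NOT 1 NAND NOT 0)) AND 0)
= 0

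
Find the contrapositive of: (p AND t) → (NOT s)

Contrapositive: s → NOT (p AND t)
Note: A statement and its contrapositive are logically equivalent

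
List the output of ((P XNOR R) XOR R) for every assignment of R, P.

R | P | Output
--------------
0 | 0 | 1
0 | 1 | 0
1 | 0 | 1
1 | 1 | 0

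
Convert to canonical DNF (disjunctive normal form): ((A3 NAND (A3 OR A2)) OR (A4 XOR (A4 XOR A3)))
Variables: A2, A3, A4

(NOT A2 AND NOT A3 AND NOT A4) OR (NOT A2 AND NOT A3 AND A4) OR (NOT A2 AND A3 AND NOT A4) OR (NOT A2 AND A3 AND A4) OR (A2 AND NOT A3 AND NOT A4) OR (A2 AND NOT A3 AND A4) OR (A2 AND A3 AND NOT A4) OR (A2 AND A3 AND A4)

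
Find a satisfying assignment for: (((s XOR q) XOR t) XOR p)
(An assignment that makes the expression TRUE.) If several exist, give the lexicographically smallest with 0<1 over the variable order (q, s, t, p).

q=0, s=0, t=0, p=1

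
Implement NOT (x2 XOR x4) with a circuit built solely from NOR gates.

(((((x2 NOR x4) NOR (x2 NOR x4)) NOR ((x2 NOR x4) NOR (x2 NOR x4))) NOR ((((x2 NOR x2) NOR (x4 NOR x4)) NOR ((x2 NOR x2) NOR (x4 NOR x4))) NOR (((x2 NOR x2) NOR (x4 NOR x4)) NOR ((x2 NOR x2) NOR (x4 NOR x4))))) NOR ((((x2 NOR x4) NOR (x2 NOR x4)) NOR ((x2 NOR x4) NOR (x2 NOR x4))) NOR ((((x2 NOR x2) NOR (x4 NOR x4)) NOR ((x2 NOR x2) NOR (x4 NOR x4))) NOR (((x2 NOR x2) NOR (x4 NOR x4)) NOR ((x2 NOR x2) NOR (x4 NOR x4))))))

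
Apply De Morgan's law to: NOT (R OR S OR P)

NOT R AND NOT S AND NOT P
De Morgan's: NOT(OR of terms) = AND of negations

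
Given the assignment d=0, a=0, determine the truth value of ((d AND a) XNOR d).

Substituting: ((0 AND 0) XNOR 0)
= 1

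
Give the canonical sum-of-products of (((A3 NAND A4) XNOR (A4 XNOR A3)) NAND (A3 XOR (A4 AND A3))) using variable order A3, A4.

Σm(0, 1, 2, 3) = (NOT A3 AND NOT A4) OR (NOT A3 AND A4) OR (A3 AND NOT A4) OR (A3 AND A4)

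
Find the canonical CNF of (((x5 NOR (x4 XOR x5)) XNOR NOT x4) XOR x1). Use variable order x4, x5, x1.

(x4 OR x5 OR NOT x1) AND (x4 OR NOT x5 OR x1) AND (NOT x4 OR x5 OR NOT x1) AND (NOT x4 OR NOT x5 OR NOT x1)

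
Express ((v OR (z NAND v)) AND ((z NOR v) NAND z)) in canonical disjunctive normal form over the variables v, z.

(NOT v AND NOT z) OR (NOT v AND z) OR (v AND NOT z) OR (v AND z)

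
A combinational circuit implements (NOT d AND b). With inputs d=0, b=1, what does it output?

Substituting: (NOT 0 AND 1)
= 1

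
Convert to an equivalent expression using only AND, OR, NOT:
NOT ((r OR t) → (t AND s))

(r OR t) AND NOT (t AND s)
(Negated implication: NOT(A → B) = A AND NOT B)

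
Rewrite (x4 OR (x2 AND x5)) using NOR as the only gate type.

((x4 NOR ((x2 NOR x2) NOR (x5 NOR x5))) NOR (x4 NOR ((x2 NOR x2) NOR (x5 NOR x5))))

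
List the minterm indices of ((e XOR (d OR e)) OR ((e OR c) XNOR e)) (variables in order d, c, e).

Σm(0, 1, 3, 4, 5, 6, 7) = (NOT d AND NOT c AND NOT e) OR (NOT d AND NOT c AND e) OR (NOT d AND c AND e) OR (d AND NOT c AND NOT e) OR (d AND NOT c AND e) OR (d AND c AND NOT e) OR (d AND c AND e)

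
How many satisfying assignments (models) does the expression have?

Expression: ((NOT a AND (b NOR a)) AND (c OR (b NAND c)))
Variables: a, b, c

Satisfying assignments: (0,0,0), (0,0,1)
Count: 2 out of 8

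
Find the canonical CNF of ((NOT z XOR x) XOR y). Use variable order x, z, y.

(x OR z OR NOT y) AND (x OR NOT z OR y) AND (NOT x OR z OR y) AND (NOT x OR NOT z OR NOT y)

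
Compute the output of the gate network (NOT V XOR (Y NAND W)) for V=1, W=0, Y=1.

Substituting: (NOT 1 XOR (1 NAND 0))
= 1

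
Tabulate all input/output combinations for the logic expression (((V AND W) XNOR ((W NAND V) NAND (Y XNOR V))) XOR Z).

Z | W | Y | V | Output
----------------------
0 | 0 | 0 | 0 | 1
0 | 0 | 0 | 1 | 0
0 | 0 | 1 | 0 | 0
0 | 0 | 1 | 1 | 1
0 | 1 | 0 | 0 | 1
0 | 1 | 0 | 1 | 1
0 | 1 | 1 | 0 | 0
0 | 1 | 1 | 1 | 1
1 | 0 | 0 | 0 | 0
1 | 0 | 0 | 1 | 1
1 | 0 | 1 | 0 | 1
1 | 0 | 1 | 1 | 0
1 | 1 | 0 | 0 | 0
1 | 1 | 0 | 1 | 0
1 | 1 | 1 | 0 | 1
1 | 1 | 1 | 1 | 0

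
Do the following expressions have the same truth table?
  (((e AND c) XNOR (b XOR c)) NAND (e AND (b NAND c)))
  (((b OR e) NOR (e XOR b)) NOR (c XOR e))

No. Counterexample: with e=0, c=0, b=0, Expression 1 = 1 but Expression 2 = 0.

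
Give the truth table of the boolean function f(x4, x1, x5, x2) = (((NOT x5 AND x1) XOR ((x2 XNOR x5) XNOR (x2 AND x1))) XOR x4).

x4 | x1 | x5 | x2 | Output
--------------------------
0 | 0 | 0 | 0 | 0
0 | 0 | 0 | 1 | 1
0 | 0 | 1 | 0 | 1
0 | 0 | 1 | 1 | 0
0 | 1 | 0 | 0 | 1
0 | 1 | 0 | 1 | 1
0 | 1 | 1 | 0 | 1
0 | 1 | 1 | 1 | 1
1 | 0 | 0 | 0 | 1
1 | 0 | 0 | 1 | 0
1 | 0 | 1 | 0 | 0
1 | 0 | 1 | 1 | 1
1 | 1 | 0 | 0 | 0
1 | 1 | 0 | 1 | 0
1 | 1 | 1 | 0 | 0
1 | 1 | 1 | 1 | 0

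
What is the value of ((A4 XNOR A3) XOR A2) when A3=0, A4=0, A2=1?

Substituting: ((0 XNOR 0) XOR 1)
= 0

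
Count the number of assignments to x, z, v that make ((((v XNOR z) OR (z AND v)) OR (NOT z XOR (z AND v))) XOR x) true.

Satisfying assignments: (0,0,0), (0,0,1), (0,1,1), (1,1,0)
Count: 4 out of 8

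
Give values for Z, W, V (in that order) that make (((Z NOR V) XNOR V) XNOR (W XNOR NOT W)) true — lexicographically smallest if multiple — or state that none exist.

Z=0, W=0, V=0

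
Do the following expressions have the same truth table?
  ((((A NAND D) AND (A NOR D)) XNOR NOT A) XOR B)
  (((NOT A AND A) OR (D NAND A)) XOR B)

No. Counterexample: with D=1, B=0, A=0, Expression 1 = 0 but Expression 2 = 1.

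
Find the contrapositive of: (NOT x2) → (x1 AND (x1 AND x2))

Contrapositive: NOT (x1 AND (x1 AND x2)) → x2
Note: A statement and its contrapositive are logically equivalent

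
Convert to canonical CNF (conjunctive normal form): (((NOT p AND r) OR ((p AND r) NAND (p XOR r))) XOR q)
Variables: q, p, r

(NOT q OR p OR r) AND (NOT q OR p OR NOT r) AND (NOT q OR NOT p OR r) AND (NOT q OR NOT p OR NOT r)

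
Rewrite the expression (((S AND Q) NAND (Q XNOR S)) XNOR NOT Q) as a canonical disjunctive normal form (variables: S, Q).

(NOT S AND NOT Q) OR (S AND NOT Q) OR (S AND Q)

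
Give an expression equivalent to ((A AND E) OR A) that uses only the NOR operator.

((((A NOR A) NOR (E NOR E)) NOR A) NOR (((A NOR A) NOR (E NOR E)) NOR A))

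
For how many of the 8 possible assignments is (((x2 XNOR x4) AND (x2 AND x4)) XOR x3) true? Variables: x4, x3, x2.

Satisfying assignments: (0,1,0), (0,1,1), (1,0,1), (1,1,0)
Count: 4 out of 8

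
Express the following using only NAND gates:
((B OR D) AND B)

((((B NAND B) NAND (D NAND D)) NAND B) NAND (((B NAND B) NAND (D NAND D)) NAND B))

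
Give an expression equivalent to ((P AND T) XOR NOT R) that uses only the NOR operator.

((((((P NOR P) NOR (T NOR T)) NOR (R NOR R)) NOR (((P NOR P) NOR (T NOR T)) NOR (R NOR R))) NOR ((((P NOR P) NOR (T NOR T)) NOR (R NOR R)) NOR (((P NOR P) NOR (T NOR T)) NOR (R NOR R)))) NOR ((((((P NOR P) NOR (T NOR T)) NOR ((P NOR P) NOR (T NOR T))) NOR ((R NOR R) NOR (R NOR R))) NOR ((((P NOR P) NOR (T NOR T)) NOR ((P NOR P) NOR (T NOR T))) NOR ((R NOR R) NOR (R NOR R)))) NOR (((((P NOR P) NOR (T NOR T)) NOR ((P NOR P) NOR (T NOR T))) NOR ((R NOR R) NOR (R NOR R))) NOR ((((P NOR P) NOR (T NOR T)) NOR ((P NOR P) NOR (T NOR T))) NOR ((R NOR R) NOR (R NOR R))))))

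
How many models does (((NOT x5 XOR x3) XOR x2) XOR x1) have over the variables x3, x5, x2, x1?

Satisfying assignments: (0,0,0,0), (0,0,1,1), (0,1,0,1), (0,1,1,0), (1,0,0,1), (1,0,1,0), (1,1,0,0), (1,1,1,1)
Count: 8 out of 16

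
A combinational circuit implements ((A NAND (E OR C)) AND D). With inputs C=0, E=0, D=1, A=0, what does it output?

Substituting: ((0 NAND (0 OR 0)) AND 1)
= 1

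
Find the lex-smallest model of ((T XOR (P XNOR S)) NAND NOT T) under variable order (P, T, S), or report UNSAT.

P=0, T=0, S=1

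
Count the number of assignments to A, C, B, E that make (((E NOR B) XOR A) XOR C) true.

Satisfying assignments: (0,0,0,0), (0,1,0,1), (0,1,1,0), (0,1,1,1), (1,0,0,1), (1,0,1,0), (1,0,1,1), (1,1,0,0)
Count: 8 out of 16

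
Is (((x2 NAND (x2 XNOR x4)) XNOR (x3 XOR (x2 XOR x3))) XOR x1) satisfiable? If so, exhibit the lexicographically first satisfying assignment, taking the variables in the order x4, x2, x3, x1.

x4=0, x2=0, x3=0, x1=1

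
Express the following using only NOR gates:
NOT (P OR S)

(((P NOR S) NOR (P NOR S)) NOR ((P NOR S) NOR (P NOR S)))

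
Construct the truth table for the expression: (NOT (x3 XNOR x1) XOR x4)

x3 | x4 | x1 | Output
---------------------
0 | 0 | 0 | 0
0 | 0 | 1 | 1
0 | 1 | 0 | 1
0 | 1 | 1 | 0
1 | 0 | 0 | 1
1 | 0 | 1 | 0
1 | 1 | 0 | 0
1 | 1 | 1 | 1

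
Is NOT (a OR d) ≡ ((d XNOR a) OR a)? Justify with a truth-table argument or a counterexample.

No. Counterexample: with a=1, d=0, Expression 1 = 0 but Expression 2 = 1.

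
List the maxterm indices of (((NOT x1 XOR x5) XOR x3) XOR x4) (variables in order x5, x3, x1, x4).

ΠM(1, 2, 4, 7, 8, 11, 13, 14) = (x5 OR x3 OR x1 OR NOT x4) AND (x5 OR x3 OR NOT x1 OR x4) AND (x5 OR NOT x3 OR x1 OR x4) AND (x5 OR NOT x3 OR NOT x1 OR NOT x4) AND (NOT x5 OR x3 OR x1 OR x4) AND (NOT x5 OR x3 OR NOT x1 OR NOT x4) AND (NOT x5 OR NOT x3 OR x1 OR NOT x4) AND (NOT x5 OR NOT x3 OR NOT x1 OR x4)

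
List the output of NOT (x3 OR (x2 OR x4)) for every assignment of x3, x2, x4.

x3 | x2 | x4 | Output
---------------------
0 | 0 | 0 | 1
0 | 0 | 1 | 0
0 | 1 | 0 | 0
0 | 1 | 1 | 0
1 | 0 | 0 | 0
1 | 0 | 1 | 0
1 | 1 | 0 | 0
1 | 1 | 1 | 0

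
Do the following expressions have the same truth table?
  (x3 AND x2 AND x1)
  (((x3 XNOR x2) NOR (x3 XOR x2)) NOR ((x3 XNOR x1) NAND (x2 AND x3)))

Yes, they are equivalent — the two output columns agree on all 8 assignments:
x3 | x2 | x1 | Expression 1 | Expression 2
------------------------------------------
0 | 0 | 0 | 0 | 0
0 | 0 | 1 | 0 | 0
0 | 1 | 0 | 0 | 0
0 | 1 | 1 | 0 | 0
1 | 0 | 0 | 0 | 0
1 | 0 | 1 | 0 | 0
1 | 1 | 0 | 0 | 0
1 | 1 | 1 | 1 | 1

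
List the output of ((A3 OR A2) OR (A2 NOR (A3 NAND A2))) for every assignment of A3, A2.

A3 | A2 | Output
----------------
0 | 0 | 0
0 | 1 | 1
1 | 0 | 1
1 | 1 | 1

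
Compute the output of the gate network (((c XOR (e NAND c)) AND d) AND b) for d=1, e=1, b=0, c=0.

Substituting: (((0 XOR (1 NAND 0)) AND 1) AND 0)
= 0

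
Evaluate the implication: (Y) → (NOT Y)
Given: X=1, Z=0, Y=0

Antecedent (Y) = 0; consequent (NOT Y) = 1.
0 → 1 = 1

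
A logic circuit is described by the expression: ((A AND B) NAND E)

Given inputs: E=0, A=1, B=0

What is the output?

Substituting: ((1 AND 0) NAND 0)
= 1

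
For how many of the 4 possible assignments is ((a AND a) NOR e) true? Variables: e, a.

Satisfying assignments: (0,0)
Count: 1 out of 4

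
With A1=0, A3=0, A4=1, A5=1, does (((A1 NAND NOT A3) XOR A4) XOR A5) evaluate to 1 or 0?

Substituting: (((0 NAND NOT 0) XOR 1) XOR 1)
= 1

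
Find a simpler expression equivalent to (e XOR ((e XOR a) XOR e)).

By XOR self-cancellation ((E XOR v) XOR v = E):
= (e XOR a)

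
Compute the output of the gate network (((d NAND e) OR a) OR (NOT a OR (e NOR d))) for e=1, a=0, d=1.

Substituting: (((1 NAND 1) OR 0) OR (NOT 0 OR (1 NOR 1)))
= 1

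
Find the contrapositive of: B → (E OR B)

Contrapositive: NOT (E OR B) → NOT B
Note: A statement and its contrapositive are logically equivalent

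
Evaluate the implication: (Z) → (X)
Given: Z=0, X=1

Antecedent (Z) = 0; consequent (X) = 1.
0 → 1 = 1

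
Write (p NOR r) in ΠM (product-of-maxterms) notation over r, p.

ΠM(1, 2, 3) = (r OR NOT p) AND (NOT r OR p) AND (NOT r OR NOT p)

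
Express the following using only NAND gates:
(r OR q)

((r NAND r) NAND (q NAND q))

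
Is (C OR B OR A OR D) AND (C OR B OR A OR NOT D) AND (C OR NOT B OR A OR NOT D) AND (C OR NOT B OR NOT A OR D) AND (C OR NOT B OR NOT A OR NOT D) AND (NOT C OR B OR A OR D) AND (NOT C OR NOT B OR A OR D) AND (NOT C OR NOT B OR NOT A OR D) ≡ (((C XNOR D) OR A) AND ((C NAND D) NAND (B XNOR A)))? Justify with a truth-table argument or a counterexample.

Yes, they are equivalent — the two output columns agree on all 16 assignments:
C | B | A | D | Expression 1 | Expression 2
-------------------------------------------
0 | 0 | 0 | 0 | 0 | 0
0 | 0 | 0 | 1 | 0 | 0
0 | 0 | 1 | 0 | 1 | 1
0 | 0 | 1 | 1 | 1 | 1
0 | 1 | 0 | 0 | 1 | 1
0 | 1 | 0 | 1 | 0 | 0
0 | 1 | 1 | 0 | 0 | 0
0 | 1 | 1 | 1 | 0 | 0
1 | 0 | 0 | 0 | 0 | 0
1 | 0 | 0 | 1 | 1 | 1
1 | 0 | 1 | 0 | 1 | 1
1 | 0 | 1 | 1 | 1 | 1
1 | 1 | 0 | 0 | 0 | 0
1 | 1 | 0 | 1 | 1 | 1
1 | 1 | 1 | 0 | 0 | 0
1 | 1 | 1 | 1 | 1 | 1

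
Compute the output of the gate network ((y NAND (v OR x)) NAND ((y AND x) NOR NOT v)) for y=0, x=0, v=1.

Substituting: ((0 NAND (1 OR 0)) NAND ((0 AND 0) NOR NOT 1))
= 0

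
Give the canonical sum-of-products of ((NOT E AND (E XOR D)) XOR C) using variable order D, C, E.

Σm(2, 3, 4, 7) = (NOT D AND C AND NOT E) OR (NOT D AND C AND E) OR (D AND NOT C AND NOT E) OR (D AND C AND E)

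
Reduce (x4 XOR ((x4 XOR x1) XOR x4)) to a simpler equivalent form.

By XOR self-cancellation ((E XOR v) XOR v = E):
= (x4 XOR x1)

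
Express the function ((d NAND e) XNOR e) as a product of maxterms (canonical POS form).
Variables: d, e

ΠM(0, 2, 3) = (d OR e) AND (NOT d OR e) AND (NOT d OR NOT e)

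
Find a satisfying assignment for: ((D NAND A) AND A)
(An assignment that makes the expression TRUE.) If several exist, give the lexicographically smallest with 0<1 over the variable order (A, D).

A=1, D=0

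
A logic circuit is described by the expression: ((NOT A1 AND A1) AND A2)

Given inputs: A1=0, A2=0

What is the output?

Substituting: ((NOT 0 AND 0) AND 0)
= 0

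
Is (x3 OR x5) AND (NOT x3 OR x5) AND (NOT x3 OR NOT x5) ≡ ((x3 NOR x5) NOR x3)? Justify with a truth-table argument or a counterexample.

Yes, they are equivalent — the two output columns agree on all 4 assignments:
x3 | x5 | Expression 1 | Expression 2
-------------------------------------
0 | 0 | 0 | 0
0 | 1 | 1 | 1
1 | 0 | 0 | 0
1 | 1 | 0 | 0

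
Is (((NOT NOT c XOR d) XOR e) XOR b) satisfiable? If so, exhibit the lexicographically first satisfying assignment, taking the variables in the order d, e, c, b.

d=0, e=0, c=0, b=1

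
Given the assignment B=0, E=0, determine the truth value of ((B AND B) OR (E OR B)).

Substituting: ((0 AND 0) OR (0 OR 0))
= 0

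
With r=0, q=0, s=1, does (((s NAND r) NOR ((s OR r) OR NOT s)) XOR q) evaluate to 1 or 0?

Substituting: (((1 NAND 0) NOR ((1 OR 0) OR NOT 1)) XOR 0)
= 0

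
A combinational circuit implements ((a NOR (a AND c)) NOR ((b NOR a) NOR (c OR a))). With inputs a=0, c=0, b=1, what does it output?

Substituting: ((0 NOR (0 AND 0)) NOR ((1 NOR 0) NOR (0 OR 0)))
= 0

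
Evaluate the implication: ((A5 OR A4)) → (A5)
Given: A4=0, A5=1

Antecedent ((A5 OR A4)) = 1; consequent (A5) = 1.
1 → 1 = 1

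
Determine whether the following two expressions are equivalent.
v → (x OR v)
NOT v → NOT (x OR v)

No, Inverse is not equivalent to original (counterexample: v=0, y=0, x=1)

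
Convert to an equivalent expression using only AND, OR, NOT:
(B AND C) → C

NOT (B AND C) OR C
(Implication elimination: A → B = NOT A OR B)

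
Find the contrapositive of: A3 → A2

Contrapositive: NOT A2 → NOT A3
Note: A statement and its contrapositive are logically equivalent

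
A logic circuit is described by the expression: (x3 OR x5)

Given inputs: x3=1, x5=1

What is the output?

Substituting: (1 OR 1)
= 1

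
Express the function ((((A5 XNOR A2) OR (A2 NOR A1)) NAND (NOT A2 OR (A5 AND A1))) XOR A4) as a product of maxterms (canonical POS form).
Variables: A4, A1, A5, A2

ΠM(0, 2, 4, 7, 9, 11, 13, 14) = (A4 OR A1 OR A5 OR A2) AND (A4 OR A1 OR NOT A5 OR A2) AND (A4 OR NOT A1 OR A5 OR A2) AND (A4 OR NOT A1 OR NOT A5 OR NOT A2) AND (NOT A4 OR A1 OR A5 OR NOT A2) AND (NOT A4 OR A1 OR NOT A5 OR NOT A2) AND (NOT A4 OR NOT A1 OR A5 OR NOT A2) AND (NOT A4 OR NOT A1 OR NOT A5 OR A2)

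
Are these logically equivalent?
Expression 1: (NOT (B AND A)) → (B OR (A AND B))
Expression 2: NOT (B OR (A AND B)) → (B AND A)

Yes, Contrapositive is always equivalent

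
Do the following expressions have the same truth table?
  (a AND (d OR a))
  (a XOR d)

No. Counterexample: with d=1, a=0, Expression 1 = 0 but Expression 2 = 1.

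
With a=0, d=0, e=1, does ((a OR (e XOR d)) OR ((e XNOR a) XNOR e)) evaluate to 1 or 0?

Substituting: ((0 OR (1 XOR 0)) OR ((1 XNOR 0) XNOR 1))
= 1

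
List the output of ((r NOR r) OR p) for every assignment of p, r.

p | r | Output
--------------
0 | 0 | 1
0 | 1 | 0
1 | 0 | 1
1 | 1 | 1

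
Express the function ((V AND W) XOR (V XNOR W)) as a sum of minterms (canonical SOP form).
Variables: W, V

Σm(0) = (NOT W AND NOT V)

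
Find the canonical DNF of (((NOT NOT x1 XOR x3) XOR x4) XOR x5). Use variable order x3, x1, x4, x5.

(NOT x3 AND NOT x1 AND NOT x4 AND x5) OR (NOT x3 AND NOT x1 AND x4 AND NOT x5) OR (NOT x3 AND x1 AND NOT x4 AND NOT x5) OR (NOT x3 AND x1 AND x4 AND x5) OR (x3 AND NOT x1 AND NOT x4 AND NOT x5) OR (x3 AND NOT x1 AND x4 AND x5) OR (x3 AND x1 AND NOT x4 AND x5) OR (x3 AND x1 AND x4 AND NOT x5)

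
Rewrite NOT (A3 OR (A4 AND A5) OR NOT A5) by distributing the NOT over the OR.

NOT A3 AND NOT (A4 AND A5) AND A5
De Morgan's: NOT(OR of terms) = AND of negations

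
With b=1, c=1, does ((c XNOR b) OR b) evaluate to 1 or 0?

Substituting: ((1 XNOR 1) OR 1)
= 1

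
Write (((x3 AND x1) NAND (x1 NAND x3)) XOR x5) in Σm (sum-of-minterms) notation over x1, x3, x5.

Σm(0, 2, 4, 6) = (NOT x1 AND NOT x3 AND NOT x5) OR (NOT x1 AND x3 AND NOT x5) OR (x1 AND NOT x3 AND NOT x5) OR (x1 AND x3 AND NOT x5)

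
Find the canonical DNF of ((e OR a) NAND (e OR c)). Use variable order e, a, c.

(NOT e AND NOT a AND NOT c) OR (NOT e AND NOT a AND c) OR (NOT e AND a AND NOT c)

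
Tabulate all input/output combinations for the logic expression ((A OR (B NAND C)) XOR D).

A | D | C | B | Output
----------------------
0 | 0 | 0 | 0 | 1
0 | 0 | 0 | 1 | 1
0 | 0 | 1 | 0 | 1
0 | 0 | 1 | 1 | 0
0 | 1 | 0 | 0 | 0
0 | 1 | 0 | 1 | 0
0 | 1 | 1 | 0 | 0
0 | 1 | 1 | 1 | 1
1 | 0 | 0 | 0 | 1
1 | 0 | 0 | 1 | 1
1 | 0 | 1 | 0 | 1
1 | 0 | 1 | 1 | 1
1 | 1 | 0 | 0 | 0
1 | 1 | 0 | 1 | 0
1 | 1 | 1 | 0 | 0
1 | 1 | 1 | 1 | 0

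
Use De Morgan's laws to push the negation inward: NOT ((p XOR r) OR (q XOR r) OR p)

NOT (p XOR r) AND NOT (q XOR r) AND NOT p
De Morgan's: NOT(OR of terms) = AND of negations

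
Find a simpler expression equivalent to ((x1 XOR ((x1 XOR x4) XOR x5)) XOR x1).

By XOR self-cancellation ((E XOR v) XOR v = E):
= ((x1 XOR x4) XOR x5)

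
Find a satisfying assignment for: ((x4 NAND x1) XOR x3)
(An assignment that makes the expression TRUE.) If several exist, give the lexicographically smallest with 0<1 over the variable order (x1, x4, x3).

x1=0, x4=0, x3=0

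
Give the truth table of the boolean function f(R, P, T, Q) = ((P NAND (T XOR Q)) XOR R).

R | P | T | Q | Output
----------------------
0 | 0 | 0 | 0 | 1
0 | 0 | 0 | 1 | 1
0 | 0 | 1 | 0 | 1
0 | 0 | 1 | 1 | 1
0 | 1 | 0 | 0 | 1
0 | 1 | 0 | 1 | 0
0 | 1 | 1 | 0 | 0
0 | 1 | 1 | 1 | 1
1 | 0 | 0 | 0 | 0
1 | 0 | 0 | 1 | 0
1 | 0 | 1 | 0 | 0
1 | 0 | 1 | 1 | 0
1 | 1 | 0 | 0 | 0
1 | 1 | 0 | 1 | 1
1 | 1 | 1 | 0 | 1
1 | 1 | 1 | 1 | 0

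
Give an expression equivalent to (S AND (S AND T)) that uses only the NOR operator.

((S NOR S) NOR (((S NOR S) NOR (T NOR T)) NOR ((S NOR S) NOR (T NOR T))))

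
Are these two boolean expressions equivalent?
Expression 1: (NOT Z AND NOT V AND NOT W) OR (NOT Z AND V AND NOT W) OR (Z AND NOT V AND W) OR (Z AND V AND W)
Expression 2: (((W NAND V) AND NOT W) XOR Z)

Yes, they are equivalent — the two output columns agree on all 8 assignments:
Z | V | W | Expression 1 | Expression 2
---------------------------------------
0 | 0 | 0 | 1 | 1
0 | 0 | 1 | 0 | 0
0 | 1 | 0 | 1 | 1
0 | 1 | 1 | 0 | 0
1 | 0 | 0 | 0 | 0
1 | 0 | 1 | 1 | 1
1 | 1 | 0 | 0 | 0
1 | 1 | 1 | 1 | 1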